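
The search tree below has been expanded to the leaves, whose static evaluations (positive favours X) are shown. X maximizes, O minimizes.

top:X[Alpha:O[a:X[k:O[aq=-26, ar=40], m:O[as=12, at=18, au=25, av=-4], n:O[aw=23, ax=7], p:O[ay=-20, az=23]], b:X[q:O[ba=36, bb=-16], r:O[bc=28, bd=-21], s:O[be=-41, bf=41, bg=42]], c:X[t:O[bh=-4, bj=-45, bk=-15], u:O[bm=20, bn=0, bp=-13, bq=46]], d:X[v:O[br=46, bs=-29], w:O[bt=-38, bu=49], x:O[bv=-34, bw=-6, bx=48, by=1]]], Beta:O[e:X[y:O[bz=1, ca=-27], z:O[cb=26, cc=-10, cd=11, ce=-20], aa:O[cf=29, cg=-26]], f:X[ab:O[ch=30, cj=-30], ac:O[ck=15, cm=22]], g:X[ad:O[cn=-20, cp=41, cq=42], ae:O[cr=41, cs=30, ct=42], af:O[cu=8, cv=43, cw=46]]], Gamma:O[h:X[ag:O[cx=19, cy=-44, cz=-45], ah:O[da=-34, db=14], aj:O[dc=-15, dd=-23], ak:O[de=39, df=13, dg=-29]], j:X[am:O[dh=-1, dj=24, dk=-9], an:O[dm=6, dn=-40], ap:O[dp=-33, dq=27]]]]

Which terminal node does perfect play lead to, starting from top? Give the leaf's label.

ce

k (O): min(-26, 40) = -26
m (O): min(12, 18, 25, -4) = -4
n (O): min(23, 7) = 7
p (O): min(-20, 23) = -20
a (X): max(-26, -4, 7, -20) = 7
q (O): min(36, -16) = -16
r (O): min(28, -21) = -21
s (O): min(-41, 41, 42) = -41
b (X): max(-16, -21, -41) = -16
t (O): min(-4, -45, -15) = -45
u (O): min(20, 0, -13, 46) = -13
c (X): max(-45, -13) = -13
v (O): min(46, -29) = -29
w (O): min(-38, 49) = -38
x (O): min(-34, -6, 48, 1) = -34
d (X): max(-29, -38, -34) = -29
Alpha (O): min(7, -16, -13, -29) = -29
y (O): min(1, -27) = -27
z (O): min(26, -10, 11, -20) = -20
aa (O): min(29, -26) = -26
e (X): max(-27, -20, -26) = -20
ab (O): min(30, -30) = -30
ac (O): min(15, 22) = 15
f (X): max(-30, 15) = 15
ad (O): min(-20, 41, 42) = -20
ae (O): min(41, 30, 42) = 30
af (O): min(8, 43, 46) = 8
g (X): max(-20, 30, 8) = 30
Beta (O): min(-20, 15, 30) = -20
ag (O): min(19, -44, -45) = -45
ah (O): min(-34, 14) = -34
aj (O): min(-15, -23) = -23
ak (O): min(39, 13, -29) = -29
h (X): max(-45, -34, -23, -29) = -23
am (O): min(-1, 24, -9) = -9
an (O): min(6, -40) = -40
ap (O): min(-33, 27) = -33
j (X): max(-9, -40, -33) = -9
Gamma (O): min(-23, -9) = -23
top (X): max(-29, -20, -23) = -20
At top, X picks Beta (highest: -20).
At Beta, O picks e (lowest: -20).
At e, X picks z (highest: -20).
At z, O picks ce (lowest: -20).
Terminal value -20.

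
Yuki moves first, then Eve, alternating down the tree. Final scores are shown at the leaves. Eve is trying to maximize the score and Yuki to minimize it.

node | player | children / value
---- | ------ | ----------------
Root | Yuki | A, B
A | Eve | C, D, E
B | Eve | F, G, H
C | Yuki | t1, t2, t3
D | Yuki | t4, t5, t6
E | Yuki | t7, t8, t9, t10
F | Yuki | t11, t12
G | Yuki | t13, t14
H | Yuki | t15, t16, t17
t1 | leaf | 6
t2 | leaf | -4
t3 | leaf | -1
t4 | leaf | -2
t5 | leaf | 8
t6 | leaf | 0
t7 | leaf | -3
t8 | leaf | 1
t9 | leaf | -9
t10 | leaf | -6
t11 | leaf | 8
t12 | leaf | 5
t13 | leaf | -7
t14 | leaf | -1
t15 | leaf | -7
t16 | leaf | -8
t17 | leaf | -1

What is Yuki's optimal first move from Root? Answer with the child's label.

A

C (Yuki): min(6, -4, -1) = -4
D (Yuki): min(-2, 8, 0) = -2
E (Yuki): min(-3, 1, -9, -6) = -9
A (Eve): max(-4, -2, -9) = -2
F (Yuki): min(8, 5) = 5
G (Yuki): min(-7, -1) = -7
H (Yuki): min(-7, -8, -1) = -8
B (Eve): max(5, -7, -8) = 5
Root (Yuki): min(-2, 5) = -2
Yuki at Root wants the lowest of {A=-2, B=5}, so chooses A.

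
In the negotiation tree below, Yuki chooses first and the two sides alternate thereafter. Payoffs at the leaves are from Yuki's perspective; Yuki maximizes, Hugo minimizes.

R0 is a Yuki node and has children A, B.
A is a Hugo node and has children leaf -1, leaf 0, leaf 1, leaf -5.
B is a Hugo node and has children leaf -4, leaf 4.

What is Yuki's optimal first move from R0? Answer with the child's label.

A (Hugo): min(-1, 0, 1, -5) = -5
B (Hugo): min(-4, 4) = -4
R0 (Yuki): max(-5, -4) = -4
Yuki at R0 wants the highest of {A=-5, B=-4}, so chooses B.

B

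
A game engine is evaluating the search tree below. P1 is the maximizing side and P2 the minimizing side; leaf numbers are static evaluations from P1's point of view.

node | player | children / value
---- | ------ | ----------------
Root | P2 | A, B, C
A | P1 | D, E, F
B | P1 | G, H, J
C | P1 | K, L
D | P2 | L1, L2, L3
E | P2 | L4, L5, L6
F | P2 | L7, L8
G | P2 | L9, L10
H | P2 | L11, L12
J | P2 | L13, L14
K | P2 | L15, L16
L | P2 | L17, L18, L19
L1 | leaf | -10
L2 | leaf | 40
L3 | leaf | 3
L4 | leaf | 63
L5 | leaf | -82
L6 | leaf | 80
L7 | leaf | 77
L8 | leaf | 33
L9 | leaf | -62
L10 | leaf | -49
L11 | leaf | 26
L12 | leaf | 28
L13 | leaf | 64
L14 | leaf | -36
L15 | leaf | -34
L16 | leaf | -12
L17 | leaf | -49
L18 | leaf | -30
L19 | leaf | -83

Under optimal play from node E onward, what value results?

E (P2): min(63, -82, 80) = -82

-82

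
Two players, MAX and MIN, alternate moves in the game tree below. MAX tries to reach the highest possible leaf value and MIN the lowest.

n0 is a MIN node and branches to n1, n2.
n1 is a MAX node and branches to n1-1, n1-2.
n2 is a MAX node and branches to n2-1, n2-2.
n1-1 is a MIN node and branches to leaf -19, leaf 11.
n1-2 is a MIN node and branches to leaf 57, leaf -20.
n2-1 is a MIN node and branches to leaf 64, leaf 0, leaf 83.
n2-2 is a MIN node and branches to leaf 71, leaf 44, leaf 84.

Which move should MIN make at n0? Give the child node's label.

n1

n1-1 (MIN): min(-19, 11) = -19
n1-2 (MIN): min(57, -20) = -20
n1 (MAX): max(-19, -20) = -19
n2-1 (MIN): min(64, 0, 83) = 0
n2-2 (MIN): min(71, 44, 84) = 44
n2 (MAX): max(0, 44) = 44
n0 (MIN): min(-19, 44) = -19
MIN at n0 wants the lowest of {n1=-19, n2=44}, so chooses n1.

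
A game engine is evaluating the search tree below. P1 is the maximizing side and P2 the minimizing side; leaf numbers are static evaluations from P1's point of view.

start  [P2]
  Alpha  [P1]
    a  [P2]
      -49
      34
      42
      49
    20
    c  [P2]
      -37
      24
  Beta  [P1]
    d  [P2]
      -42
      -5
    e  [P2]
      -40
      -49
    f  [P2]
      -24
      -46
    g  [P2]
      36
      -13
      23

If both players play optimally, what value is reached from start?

a (P2): min(-49, 34, 42, 49) = -49
c (P2): min(-37, 24) = -37
Alpha (P1): max(-49, 20, -37) = 20
d (P2): min(-42, -5) = -42
e (P2): min(-40, -49) = -49
f (P2): min(-24, -46) = -46
g (P2): min(36, -13, 23) = -13
Beta (P1): max(-42, -49, -46, -13) = -13
start (P2): min(20, -13) = -13

-13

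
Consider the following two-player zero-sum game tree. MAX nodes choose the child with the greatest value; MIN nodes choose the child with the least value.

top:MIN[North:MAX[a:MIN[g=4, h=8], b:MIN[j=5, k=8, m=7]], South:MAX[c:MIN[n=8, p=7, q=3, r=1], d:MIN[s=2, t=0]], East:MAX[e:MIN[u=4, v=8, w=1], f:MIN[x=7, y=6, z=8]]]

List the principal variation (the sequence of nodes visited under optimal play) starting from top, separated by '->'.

a (MIN): min(4, 8) = 4
b (MIN): min(5, 8, 7) = 5
North (MAX): max(4, 5) = 5
c (MIN): min(8, 7, 3, 1) = 1
d (MIN): min(2, 0) = 0
South (MAX): max(1, 0) = 1
e (MIN): min(4, 8, 1) = 1
f (MIN): min(7, 6, 8) = 6
East (MAX): max(1, 6) = 6
top (MIN): min(5, 1, 6) = 1
At top, MIN picks South (lowest: 1).
At South, MAX picks c (highest: 1).
At c, MIN picks r (lowest: 1).
Terminal value 1.

top -> South -> c -> r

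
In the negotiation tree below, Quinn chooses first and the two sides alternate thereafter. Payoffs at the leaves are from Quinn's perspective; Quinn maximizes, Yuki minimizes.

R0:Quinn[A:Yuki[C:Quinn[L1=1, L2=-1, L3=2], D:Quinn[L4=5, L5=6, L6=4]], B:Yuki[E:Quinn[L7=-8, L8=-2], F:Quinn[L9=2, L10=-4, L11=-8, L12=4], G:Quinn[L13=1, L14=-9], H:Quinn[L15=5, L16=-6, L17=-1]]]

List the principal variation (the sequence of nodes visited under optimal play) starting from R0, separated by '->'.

C (Quinn): max(1, -1, 2) = 2
D (Quinn): max(5, 6, 4) = 6
A (Yuki): min(2, 6) = 2
E (Quinn): max(-8, -2) = -2
F (Quinn): max(2, -4, -8, 4) = 4
G (Quinn): max(1, -9) = 1
H (Quinn): max(5, -6, -1) = 5
B (Yuki): min(-2, 4, 1, 5) = -2
R0 (Quinn): max(2, -2) = 2
At R0, Quinn picks A (highest: 2).
At A, Yuki picks C (lowest: 2).
At C, Quinn picks L3 (highest: 2).
Terminal value 2.

R0 -> A -> C -> L3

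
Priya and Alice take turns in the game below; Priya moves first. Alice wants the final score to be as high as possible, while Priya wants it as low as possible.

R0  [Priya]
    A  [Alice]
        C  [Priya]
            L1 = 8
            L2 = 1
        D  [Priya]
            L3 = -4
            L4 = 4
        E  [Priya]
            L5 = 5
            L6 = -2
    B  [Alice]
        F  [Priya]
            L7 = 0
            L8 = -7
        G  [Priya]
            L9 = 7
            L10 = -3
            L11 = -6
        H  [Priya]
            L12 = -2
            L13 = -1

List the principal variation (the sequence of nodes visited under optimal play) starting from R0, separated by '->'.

C (Priya): min(8, 1) = 1
D (Priya): min(-4, 4) = -4
E (Priya): min(5, -2) = -2
A (Alice): max(1, -4, -2) = 1
F (Priya): min(0, -7) = -7
G (Priya): min(7, -3, -6) = -6
H (Priya): min(-2, -1) = -2
B (Alice): max(-7, -6, -2) = -2
R0 (Priya): min(1, -2) = -2
At R0, Priya picks B (lowest: -2).
At B, Alice picks H (highest: -2).
At H, Priya picks L12 (lowest: -2).
Terminal value -2.

R0 -> B -> H -> L12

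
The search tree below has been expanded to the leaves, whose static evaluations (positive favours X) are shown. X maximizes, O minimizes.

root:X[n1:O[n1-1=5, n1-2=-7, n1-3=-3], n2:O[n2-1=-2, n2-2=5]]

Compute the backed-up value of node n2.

n2 (O): min(-2, 5) = -2

-2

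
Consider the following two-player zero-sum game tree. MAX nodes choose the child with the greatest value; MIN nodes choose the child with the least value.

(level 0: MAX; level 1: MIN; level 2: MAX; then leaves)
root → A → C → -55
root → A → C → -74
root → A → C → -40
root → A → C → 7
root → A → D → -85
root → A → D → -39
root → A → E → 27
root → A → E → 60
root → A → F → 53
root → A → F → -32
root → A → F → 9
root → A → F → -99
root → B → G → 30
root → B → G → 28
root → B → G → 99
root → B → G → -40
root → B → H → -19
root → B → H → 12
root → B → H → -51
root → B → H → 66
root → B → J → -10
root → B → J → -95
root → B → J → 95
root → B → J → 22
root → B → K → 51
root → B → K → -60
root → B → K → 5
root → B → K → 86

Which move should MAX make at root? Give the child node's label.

B

C (MAX): max(-55, -74, -40, 7) = 7
D (MAX): max(-85, -39) = -39
E (MAX): max(27, 60) = 60
F (MAX): max(53, -32, 9, -99) = 53
A (MIN): min(7, -39, 60, 53) = -39
G (MAX): max(30, 28, 99, -40) = 99
H (MAX): max(-19, 12, -51, 66) = 66
J (MAX): max(-10, -95, 95, 22) = 95
K (MAX): max(51, -60, 5, 86) = 86
B (MIN): min(99, 66, 95, 86) = 66
root (MAX): max(-39, 66) = 66
MAX at root wants the highest of {A=-39, B=66}, so chooses B.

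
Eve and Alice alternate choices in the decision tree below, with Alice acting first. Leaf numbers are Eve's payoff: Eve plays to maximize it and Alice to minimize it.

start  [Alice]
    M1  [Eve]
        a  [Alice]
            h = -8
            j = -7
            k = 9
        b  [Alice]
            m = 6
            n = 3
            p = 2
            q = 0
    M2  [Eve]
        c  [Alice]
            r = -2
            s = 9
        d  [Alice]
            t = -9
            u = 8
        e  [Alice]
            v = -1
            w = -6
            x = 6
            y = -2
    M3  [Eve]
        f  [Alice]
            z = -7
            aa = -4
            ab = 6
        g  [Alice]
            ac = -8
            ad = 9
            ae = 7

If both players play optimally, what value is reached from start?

-7

a (Alice): min(-8, -7, 9) = -8
b (Alice): min(6, 3, 2, 0) = 0
M1 (Eve): max(-8, 0) = 0
c (Alice): min(-2, 9) = -2
d (Alice): min(-9, 8) = -9
e (Alice): min(-1, -6, 6, -2) = -6
M2 (Eve): max(-2, -9, -6) = -2
f (Alice): min(-7, -4, 6) = -7
g (Alice): min(-8, 9, 7) = -8
M3 (Eve): max(-7, -8) = -7
start (Alice): min(0, -2, -7) = -7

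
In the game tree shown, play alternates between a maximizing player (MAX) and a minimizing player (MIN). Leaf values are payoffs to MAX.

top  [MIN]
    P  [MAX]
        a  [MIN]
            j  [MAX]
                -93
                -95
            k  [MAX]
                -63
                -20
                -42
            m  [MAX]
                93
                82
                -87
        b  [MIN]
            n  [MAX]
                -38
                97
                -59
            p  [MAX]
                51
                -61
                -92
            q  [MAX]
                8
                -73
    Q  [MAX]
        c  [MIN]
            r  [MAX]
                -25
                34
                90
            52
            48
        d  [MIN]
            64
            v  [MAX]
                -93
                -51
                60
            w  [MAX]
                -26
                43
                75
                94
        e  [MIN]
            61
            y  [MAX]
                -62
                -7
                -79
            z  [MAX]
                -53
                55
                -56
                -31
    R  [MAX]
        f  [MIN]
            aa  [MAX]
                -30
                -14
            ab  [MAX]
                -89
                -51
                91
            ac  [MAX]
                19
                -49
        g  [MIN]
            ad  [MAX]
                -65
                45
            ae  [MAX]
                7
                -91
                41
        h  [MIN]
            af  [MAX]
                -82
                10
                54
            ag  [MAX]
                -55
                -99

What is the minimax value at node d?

60

v (MAX): max(-93, -51, 60) = 60
w (MAX): max(-26, 43, 75, 94) = 94
d (MIN): min(64, 60, 94) = 60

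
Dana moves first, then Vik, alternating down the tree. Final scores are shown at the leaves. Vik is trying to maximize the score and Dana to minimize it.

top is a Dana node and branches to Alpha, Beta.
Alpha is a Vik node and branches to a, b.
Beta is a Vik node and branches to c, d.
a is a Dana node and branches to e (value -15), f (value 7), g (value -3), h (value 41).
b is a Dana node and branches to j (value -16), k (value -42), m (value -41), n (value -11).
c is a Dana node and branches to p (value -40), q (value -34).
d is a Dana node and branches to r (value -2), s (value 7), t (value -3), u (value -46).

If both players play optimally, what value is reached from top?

a (Dana): min(-15, 7, -3, 41) = -15
b (Dana): min(-16, -42, -41, -11) = -42
Alpha (Vik): max(-15, -42) = -15
c (Dana): min(-40, -34) = -40
d (Dana): min(-2, 7, -3, -46) = -46
Beta (Vik): max(-40, -46) = -40
top (Dana): min(-15, -40) = -40

-40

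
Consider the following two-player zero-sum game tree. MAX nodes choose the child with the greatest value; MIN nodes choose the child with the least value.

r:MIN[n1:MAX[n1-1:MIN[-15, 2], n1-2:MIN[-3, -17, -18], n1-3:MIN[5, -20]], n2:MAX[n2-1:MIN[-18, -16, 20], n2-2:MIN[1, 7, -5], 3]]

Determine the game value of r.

n1-1 (MIN): min(-15, 2) = -15
n1-2 (MIN): min(-3, -17, -18) = -18
n1-3 (MIN): min(5, -20) = -20
n1 (MAX): max(-15, -18, -20) = -15
n2-1 (MIN): min(-18, -16, 20) = -18
n2-2 (MIN): min(1, 7, -5) = -5
n2 (MAX): max(-18, -5, 3) = 3
r (MIN): min(-15, 3) = -15

-15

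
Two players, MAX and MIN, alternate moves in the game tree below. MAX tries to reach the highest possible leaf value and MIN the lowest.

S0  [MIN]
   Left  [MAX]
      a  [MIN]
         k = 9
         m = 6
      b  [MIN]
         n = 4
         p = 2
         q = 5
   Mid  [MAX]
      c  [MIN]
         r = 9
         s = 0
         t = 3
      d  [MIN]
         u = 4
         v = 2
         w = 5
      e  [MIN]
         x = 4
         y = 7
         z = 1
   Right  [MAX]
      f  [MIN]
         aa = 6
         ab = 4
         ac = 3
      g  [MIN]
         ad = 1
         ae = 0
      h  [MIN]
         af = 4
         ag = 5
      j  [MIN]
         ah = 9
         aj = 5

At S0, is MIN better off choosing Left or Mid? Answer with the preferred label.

a (MIN): min(9, 6) = 6
b (MIN): min(4, 2, 5) = 2
Left (MAX): max(6, 2) = 6
c (MIN): min(9, 0, 3) = 0
d (MIN): min(4, 2, 5) = 2
e (MIN): min(4, 7, 1) = 1
Mid (MAX): max(0, 2, 1) = 2
MIN prefers the lower value; Left=6, Mid=2. Mid is better since 2 < 6.

Mid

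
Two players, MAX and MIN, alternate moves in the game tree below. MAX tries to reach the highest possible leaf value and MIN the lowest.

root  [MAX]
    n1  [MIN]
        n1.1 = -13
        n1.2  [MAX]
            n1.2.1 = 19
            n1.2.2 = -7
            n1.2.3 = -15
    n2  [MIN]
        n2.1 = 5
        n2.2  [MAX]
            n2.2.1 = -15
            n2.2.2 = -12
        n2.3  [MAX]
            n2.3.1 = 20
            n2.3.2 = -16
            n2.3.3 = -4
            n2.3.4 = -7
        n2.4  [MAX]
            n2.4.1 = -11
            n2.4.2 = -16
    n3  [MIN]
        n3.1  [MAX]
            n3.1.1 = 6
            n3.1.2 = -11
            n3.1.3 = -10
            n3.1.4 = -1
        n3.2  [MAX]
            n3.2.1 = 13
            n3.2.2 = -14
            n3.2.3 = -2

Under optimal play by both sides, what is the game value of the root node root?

n1.2 (MAX): max(19, -7, -15) = 19
n1 (MIN): min(-13, 19) = -13
n2.2 (MAX): max(-15, -12) = -12
n2.3 (MAX): max(20, -16, -4, -7) = 20
n2.4 (MAX): max(-11, -16) = -11
n2 (MIN): min(5, -12, 20, -11) = -12
n3.1 (MAX): max(6, -11, -10, -1) = 6
n3.2 (MAX): max(13, -14, -2) = 13
n3 (MIN): min(6, 13) = 6
root (MAX): max(-13, -12, 6) = 6

6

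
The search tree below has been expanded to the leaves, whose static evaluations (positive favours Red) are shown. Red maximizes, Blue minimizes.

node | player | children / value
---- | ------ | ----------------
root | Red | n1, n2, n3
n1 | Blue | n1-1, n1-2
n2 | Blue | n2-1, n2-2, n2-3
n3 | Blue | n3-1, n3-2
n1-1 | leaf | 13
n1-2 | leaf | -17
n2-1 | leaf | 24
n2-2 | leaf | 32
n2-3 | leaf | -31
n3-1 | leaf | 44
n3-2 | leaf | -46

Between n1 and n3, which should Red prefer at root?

n1

n1 (Blue): min(13, -17) = -17
n3 (Blue): min(44, -46) = -46
Red prefers the higher value; n1=-17, n3=-46. n1 is better since -17 > -46.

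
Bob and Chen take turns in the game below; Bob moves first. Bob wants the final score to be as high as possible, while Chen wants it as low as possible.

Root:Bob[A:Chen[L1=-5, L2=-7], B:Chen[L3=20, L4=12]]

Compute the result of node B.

B (Chen): min(20, 12) = 12

12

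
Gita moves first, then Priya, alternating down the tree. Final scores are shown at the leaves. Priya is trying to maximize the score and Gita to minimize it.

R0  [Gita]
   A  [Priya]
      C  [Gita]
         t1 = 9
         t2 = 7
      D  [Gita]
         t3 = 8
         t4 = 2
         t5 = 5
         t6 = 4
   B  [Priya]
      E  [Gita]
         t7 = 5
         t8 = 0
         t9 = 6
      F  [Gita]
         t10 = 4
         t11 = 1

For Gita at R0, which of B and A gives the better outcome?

E (Gita): min(5, 0, 6) = 0
F (Gita): min(4, 1) = 1
B (Priya): max(0, 1) = 1
C (Gita): min(9, 7) = 7
D (Gita): min(8, 2, 5, 4) = 2
A (Priya): max(7, 2) = 7
Gita prefers the lower value; B=1, A=7. B is better since 1 < 7.

B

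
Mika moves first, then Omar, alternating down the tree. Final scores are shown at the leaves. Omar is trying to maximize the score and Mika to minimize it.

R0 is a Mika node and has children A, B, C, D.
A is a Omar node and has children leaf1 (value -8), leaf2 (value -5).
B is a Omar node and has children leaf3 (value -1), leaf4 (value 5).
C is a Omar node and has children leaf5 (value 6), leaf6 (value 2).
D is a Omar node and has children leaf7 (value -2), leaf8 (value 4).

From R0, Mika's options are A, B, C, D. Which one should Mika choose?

A (Omar): max(-8, -5) = -5
B (Omar): max(-1, 5) = 5
C (Omar): max(6, 2) = 6
D (Omar): max(-2, 4) = 4
R0 (Mika): min(-5, 5, 6, 4) = -5
Mika at R0 wants the lowest of {A=-5, B=5, C=6, D=4}, so chooses A.

A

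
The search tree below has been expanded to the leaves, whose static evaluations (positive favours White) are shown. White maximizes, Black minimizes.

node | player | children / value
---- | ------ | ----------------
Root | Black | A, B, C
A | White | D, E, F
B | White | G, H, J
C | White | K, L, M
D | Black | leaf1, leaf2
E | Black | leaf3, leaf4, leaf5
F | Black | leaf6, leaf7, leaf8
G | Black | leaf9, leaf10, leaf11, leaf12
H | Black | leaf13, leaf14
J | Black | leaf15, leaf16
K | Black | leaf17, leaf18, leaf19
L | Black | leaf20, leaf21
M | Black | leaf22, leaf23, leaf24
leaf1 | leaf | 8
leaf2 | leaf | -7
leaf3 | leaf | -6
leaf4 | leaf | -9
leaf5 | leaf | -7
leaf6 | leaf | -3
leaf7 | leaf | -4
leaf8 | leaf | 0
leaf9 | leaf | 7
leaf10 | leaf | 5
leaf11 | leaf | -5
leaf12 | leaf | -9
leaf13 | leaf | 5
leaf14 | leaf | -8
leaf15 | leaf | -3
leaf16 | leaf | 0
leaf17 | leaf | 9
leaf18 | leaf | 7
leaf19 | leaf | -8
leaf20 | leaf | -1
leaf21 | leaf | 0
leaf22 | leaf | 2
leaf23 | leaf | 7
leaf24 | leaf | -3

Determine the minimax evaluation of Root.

-4

D (Black): min(8, -7) = -7
E (Black): min(-6, -9, -7) = -9
F (Black): min(-3, -4, 0) = -4
A (White): max(-7, -9, -4) = -4
G (Black): min(7, 5, -5, -9) = -9
H (Black): min(5, -8) = -8
J (Black): min(-3, 0) = -3
B (White): max(-9, -8, -3) = -3
K (Black): min(9, 7, -8) = -8
L (Black): min(-1, 0) = -1
M (Black): min(2, 7, -3) = -3
C (White): max(-8, -1, -3) = -1
Root (Black): min(-4, -3, -1) = -4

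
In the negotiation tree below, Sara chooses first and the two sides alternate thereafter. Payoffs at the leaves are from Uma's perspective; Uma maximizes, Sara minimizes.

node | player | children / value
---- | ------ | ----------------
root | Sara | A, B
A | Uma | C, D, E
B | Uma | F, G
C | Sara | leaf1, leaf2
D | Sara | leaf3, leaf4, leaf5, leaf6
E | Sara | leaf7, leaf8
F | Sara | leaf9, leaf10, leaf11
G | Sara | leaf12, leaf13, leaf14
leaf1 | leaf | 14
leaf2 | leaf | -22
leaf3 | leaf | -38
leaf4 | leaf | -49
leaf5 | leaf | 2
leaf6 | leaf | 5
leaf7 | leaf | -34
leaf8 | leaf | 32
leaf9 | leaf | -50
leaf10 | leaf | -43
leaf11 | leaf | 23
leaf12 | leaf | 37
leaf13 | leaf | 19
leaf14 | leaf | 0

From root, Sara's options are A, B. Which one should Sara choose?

C (Sara): min(14, -22) = -22
D (Sara): min(-38, -49, 2, 5) = -49
E (Sara): min(-34, 32) = -34
A (Uma): max(-22, -49, -34) = -22
F (Sara): min(-50, -43, 23) = -50
G (Sara): min(37, 19, 0) = 0
B (Uma): max(-50, 0) = 0
root (Sara): min(-22, 0) = -22
Sara at root wants the lowest of {A=-22, B=0}, so chooses A.

A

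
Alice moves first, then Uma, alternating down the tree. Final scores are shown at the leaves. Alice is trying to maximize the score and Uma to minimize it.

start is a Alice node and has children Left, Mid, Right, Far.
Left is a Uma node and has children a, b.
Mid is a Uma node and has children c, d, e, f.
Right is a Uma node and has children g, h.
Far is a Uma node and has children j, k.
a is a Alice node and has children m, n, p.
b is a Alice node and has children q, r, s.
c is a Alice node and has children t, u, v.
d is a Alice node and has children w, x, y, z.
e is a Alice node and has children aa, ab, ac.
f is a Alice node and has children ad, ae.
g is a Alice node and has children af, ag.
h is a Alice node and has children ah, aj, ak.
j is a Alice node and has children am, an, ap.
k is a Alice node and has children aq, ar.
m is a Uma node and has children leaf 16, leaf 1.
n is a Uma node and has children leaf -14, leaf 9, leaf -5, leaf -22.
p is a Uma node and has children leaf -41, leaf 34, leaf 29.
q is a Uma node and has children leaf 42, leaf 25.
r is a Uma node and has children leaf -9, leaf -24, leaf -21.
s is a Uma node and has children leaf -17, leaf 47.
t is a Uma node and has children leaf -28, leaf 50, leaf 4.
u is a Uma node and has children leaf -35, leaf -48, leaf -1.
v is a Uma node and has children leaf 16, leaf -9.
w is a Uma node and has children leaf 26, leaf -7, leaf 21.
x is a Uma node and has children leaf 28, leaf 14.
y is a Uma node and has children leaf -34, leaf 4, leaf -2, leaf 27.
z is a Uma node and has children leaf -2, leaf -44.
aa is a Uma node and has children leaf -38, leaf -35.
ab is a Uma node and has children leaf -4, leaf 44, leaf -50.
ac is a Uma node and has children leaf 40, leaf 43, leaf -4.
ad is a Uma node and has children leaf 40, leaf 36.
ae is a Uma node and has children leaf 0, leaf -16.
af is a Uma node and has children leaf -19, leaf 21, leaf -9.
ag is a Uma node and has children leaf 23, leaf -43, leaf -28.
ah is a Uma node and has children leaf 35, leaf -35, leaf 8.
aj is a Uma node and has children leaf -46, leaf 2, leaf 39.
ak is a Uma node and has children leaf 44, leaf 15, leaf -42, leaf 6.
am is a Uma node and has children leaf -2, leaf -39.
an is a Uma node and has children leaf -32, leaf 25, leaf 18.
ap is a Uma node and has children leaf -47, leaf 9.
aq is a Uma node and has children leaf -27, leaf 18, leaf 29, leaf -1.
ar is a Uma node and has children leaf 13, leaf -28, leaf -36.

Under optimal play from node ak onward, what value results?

-42

ak (Uma): min(44, 15, -42, 6) = -42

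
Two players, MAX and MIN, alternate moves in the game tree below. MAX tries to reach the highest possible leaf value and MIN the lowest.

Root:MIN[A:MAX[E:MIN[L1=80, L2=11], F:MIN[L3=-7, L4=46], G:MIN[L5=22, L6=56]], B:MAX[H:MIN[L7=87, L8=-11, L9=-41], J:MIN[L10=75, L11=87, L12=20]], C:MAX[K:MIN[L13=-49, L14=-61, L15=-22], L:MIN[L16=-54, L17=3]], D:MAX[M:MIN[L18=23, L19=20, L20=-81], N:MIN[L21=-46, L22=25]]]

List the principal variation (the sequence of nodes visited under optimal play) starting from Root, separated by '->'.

E (MIN): min(80, 11) = 11
F (MIN): min(-7, 46) = -7
G (MIN): min(22, 56) = 22
A (MAX): max(11, -7, 22) = 22
H (MIN): min(87, -11, -41) = -41
J (MIN): min(75, 87, 20) = 20
B (MAX): max(-41, 20) = 20
K (MIN): min(-49, -61, -22) = -61
L (MIN): min(-54, 3) = -54
C (MAX): max(-61, -54) = -54
M (MIN): min(23, 20, -81) = -81
N (MIN): min(-46, 25) = -46
D (MAX): max(-81, -46) = -46
Root (MIN): min(22, 20, -54, -46) = -54
At Root, MIN picks C (lowest: -54).
At C, MAX picks L (highest: -54).
At L, MIN picks L16 (lowest: -54).
Terminal value -54.

Root -> C -> L -> L16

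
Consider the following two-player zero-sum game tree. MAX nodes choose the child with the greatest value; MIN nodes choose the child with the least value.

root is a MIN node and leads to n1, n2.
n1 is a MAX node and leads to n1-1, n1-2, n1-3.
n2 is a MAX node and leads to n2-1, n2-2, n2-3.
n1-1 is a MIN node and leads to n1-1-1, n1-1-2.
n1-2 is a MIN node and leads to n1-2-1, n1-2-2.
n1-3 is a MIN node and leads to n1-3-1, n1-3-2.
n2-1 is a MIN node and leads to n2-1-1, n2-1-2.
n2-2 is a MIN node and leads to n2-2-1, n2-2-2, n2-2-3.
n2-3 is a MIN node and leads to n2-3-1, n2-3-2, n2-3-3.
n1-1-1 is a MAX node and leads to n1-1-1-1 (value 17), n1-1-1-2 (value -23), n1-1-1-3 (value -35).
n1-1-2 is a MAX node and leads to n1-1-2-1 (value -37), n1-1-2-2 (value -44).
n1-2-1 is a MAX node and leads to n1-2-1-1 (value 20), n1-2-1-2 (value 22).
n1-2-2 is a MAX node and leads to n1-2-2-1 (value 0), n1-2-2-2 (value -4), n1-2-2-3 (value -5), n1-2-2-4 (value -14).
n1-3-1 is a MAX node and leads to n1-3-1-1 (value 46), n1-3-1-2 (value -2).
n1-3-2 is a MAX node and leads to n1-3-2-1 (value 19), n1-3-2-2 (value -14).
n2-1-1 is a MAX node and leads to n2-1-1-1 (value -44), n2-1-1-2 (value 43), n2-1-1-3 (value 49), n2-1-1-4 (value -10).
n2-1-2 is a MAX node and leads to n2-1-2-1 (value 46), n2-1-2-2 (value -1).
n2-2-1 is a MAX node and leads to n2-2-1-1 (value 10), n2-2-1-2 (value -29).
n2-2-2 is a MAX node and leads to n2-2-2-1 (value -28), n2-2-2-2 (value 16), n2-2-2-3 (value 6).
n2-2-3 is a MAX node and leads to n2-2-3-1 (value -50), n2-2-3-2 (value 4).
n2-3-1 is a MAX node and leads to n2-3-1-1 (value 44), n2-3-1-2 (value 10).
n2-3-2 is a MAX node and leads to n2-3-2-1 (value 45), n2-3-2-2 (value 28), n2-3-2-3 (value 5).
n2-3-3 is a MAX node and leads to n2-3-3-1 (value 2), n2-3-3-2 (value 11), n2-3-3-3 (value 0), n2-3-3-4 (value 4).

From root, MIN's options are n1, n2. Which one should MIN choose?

n1-1-1 (MAX): max(17, -23, -35) = 17
n1-1-2 (MAX): max(-37, -44) = -37
n1-1 (MIN): min(17, -37) = -37
n1-2-1 (MAX): max(20, 22) = 22
n1-2-2 (MAX): max(0, -4, -5, -14) = 0
n1-2 (MIN): min(22, 0) = 0
n1-3-1 (MAX): max(46, -2) = 46
n1-3-2 (MAX): max(19, -14) = 19
n1-3 (MIN): min(46, 19) = 19
n1 (MAX): max(-37, 0, 19) = 19
n2-1-1 (MAX): max(-44, 43, 49, -10) = 49
n2-1-2 (MAX): max(46, -1) = 46
n2-1 (MIN): min(49, 46) = 46
n2-2-1 (MAX): max(10, -29) = 10
n2-2-2 (MAX): max(-28, 16, 6) = 16
n2-2-3 (MAX): max(-50, 4) = 4
n2-2 (MIN): min(10, 16, 4) = 4
n2-3-1 (MAX): max(44, 10) = 44
n2-3-2 (MAX): max(45, 28, 5) = 45
n2-3-3 (MAX): max(2, 11, 0, 4) = 11
n2-3 (MIN): min(44, 45, 11) = 11
n2 (MAX): max(46, 4, 11) = 46
root (MIN): min(19, 46) = 19
MIN at root wants the lowest of {n1=19, n2=46}, so chooses n1.

n1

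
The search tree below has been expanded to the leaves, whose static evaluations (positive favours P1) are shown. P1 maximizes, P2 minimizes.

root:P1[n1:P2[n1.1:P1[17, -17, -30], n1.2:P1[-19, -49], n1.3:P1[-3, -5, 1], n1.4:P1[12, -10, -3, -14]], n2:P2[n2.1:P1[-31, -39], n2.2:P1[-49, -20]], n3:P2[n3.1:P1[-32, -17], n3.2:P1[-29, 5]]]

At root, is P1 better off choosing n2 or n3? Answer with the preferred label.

n2.1 (P1): max(-31, -39) = -31
n2.2 (P1): max(-49, -20) = -20
n2 (P2): min(-31, -20) = -31
n3.1 (P1): max(-32, -17) = -17
n3.2 (P1): max(-29, 5) = 5
n3 (P2): min(-17, 5) = -17
P1 prefers the higher value; n2=-31, n3=-17. n3 is better since -17 > -31.

n3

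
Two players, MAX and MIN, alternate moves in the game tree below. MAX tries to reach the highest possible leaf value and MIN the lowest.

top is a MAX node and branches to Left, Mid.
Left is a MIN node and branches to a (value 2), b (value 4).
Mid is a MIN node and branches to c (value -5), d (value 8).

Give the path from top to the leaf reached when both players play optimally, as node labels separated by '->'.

Left (MIN): min(2, 4) = 2
Mid (MIN): min(-5, 8) = -5
top (MAX): max(2, -5) = 2
At top, MAX picks Left (highest: 2).
At Left, MIN picks a (lowest: 2).
Terminal value 2.

top -> Left -> a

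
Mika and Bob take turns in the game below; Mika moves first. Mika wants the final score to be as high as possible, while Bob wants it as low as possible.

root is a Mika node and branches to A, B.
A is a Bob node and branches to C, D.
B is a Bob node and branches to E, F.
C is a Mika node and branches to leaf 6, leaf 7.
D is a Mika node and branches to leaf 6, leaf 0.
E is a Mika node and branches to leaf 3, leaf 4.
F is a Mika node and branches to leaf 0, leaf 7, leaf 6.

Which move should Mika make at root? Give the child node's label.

A

C (Mika): max(6, 7) = 7
D (Mika): max(6, 0) = 6
A (Bob): min(7, 6) = 6
E (Mika): max(3, 4) = 4
F (Mika): max(0, 7, 6) = 7
B (Bob): min(4, 7) = 4
root (Mika): max(6, 4) = 6
Mika at root wants the highest of {A=6, B=4}, so chooses A.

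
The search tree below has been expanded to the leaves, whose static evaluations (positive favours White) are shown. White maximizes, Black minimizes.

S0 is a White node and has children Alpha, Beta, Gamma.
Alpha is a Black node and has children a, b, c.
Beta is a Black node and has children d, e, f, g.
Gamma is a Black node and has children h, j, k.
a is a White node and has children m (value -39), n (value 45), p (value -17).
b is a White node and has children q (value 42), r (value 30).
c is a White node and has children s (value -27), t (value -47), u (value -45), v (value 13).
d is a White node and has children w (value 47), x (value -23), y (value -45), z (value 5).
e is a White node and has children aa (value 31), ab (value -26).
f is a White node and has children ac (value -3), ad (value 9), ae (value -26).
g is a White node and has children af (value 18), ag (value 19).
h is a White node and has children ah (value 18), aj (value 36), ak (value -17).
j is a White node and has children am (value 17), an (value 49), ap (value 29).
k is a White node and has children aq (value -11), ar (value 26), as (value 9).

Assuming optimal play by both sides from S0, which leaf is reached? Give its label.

ar

a (White): max(-39, 45, -17) = 45
b (White): max(42, 30) = 42
c (White): max(-27, -47, -45, 13) = 13
Alpha (Black): min(45, 42, 13) = 13
d (White): max(47, -23, -45, 5) = 47
e (White): max(31, -26) = 31
f (White): max(-3, 9, -26) = 9
g (White): max(18, 19) = 19
Beta (Black): min(47, 31, 9, 19) = 9
h (White): max(18, 36, -17) = 36
j (White): max(17, 49, 29) = 49
k (White): max(-11, 26, 9) = 26
Gamma (Black): min(36, 49, 26) = 26
S0 (White): max(13, 9, 26) = 26
At S0, White picks Gamma (highest: 26).
At Gamma, Black picks k (lowest: 26).
At k, White picks ar (highest: 26).
Terminal value 26.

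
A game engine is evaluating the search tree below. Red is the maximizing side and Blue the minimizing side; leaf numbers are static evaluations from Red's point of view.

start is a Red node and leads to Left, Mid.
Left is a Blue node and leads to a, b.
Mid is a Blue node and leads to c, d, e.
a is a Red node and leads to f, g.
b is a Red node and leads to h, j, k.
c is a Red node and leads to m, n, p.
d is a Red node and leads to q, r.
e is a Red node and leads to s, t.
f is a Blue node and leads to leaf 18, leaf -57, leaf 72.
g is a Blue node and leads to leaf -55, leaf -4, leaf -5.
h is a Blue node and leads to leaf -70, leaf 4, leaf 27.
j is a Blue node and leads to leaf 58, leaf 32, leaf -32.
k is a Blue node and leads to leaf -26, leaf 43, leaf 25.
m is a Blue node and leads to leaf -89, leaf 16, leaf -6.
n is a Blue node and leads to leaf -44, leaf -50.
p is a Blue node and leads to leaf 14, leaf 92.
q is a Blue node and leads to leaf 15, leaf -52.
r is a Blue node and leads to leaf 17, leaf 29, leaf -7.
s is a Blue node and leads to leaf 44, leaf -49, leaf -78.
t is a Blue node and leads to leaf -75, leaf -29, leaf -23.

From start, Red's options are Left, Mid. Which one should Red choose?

Left

f (Blue): min(18, -57, 72) = -57
g (Blue): min(-55, -4, -5) = -55
a (Red): max(-57, -55) = -55
h (Blue): min(-70, 4, 27) = -70
j (Blue): min(58, 32, -32) = -32
k (Blue): min(-26, 43, 25) = -26
b (Red): max(-70, -32, -26) = -26
Left (Blue): min(-55, -26) = -55
m (Blue): min(-89, 16, -6) = -89
n (Blue): min(-44, -50) = -50
p (Blue): min(14, 92) = 14
c (Red): max(-89, -50, 14) = 14
q (Blue): min(15, -52) = -52
r (Blue): min(17, 29, -7) = -7
d (Red): max(-52, -7) = -7
s (Blue): min(44, -49, -78) = -78
t (Blue): min(-75, -29, -23) = -75
e (Red): max(-78, -75) = -75
Mid (Blue): min(14, -7, -75) = -75
start (Red): max(-55, -75) = -55
Red at start wants the highest of {Left=-55, Mid=-75}, so chooses Left.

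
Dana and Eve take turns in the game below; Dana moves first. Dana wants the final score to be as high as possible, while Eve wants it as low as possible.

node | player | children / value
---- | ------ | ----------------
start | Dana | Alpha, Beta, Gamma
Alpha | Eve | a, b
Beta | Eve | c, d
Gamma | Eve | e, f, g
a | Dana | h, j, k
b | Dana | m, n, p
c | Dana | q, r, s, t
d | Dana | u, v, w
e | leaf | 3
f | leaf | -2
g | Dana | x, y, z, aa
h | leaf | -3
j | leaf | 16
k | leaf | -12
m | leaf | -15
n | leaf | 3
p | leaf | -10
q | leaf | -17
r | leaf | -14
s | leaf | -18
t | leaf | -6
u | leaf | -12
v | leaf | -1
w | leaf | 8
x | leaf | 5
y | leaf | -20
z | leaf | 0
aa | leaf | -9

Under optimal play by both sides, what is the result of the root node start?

3

a (Dana): max(-3, 16, -12) = 16
b (Dana): max(-15, 3, -10) = 3
Alpha (Eve): min(16, 3) = 3
c (Dana): max(-17, -14, -18, -6) = -6
d (Dana): max(-12, -1, 8) = 8
Beta (Eve): min(-6, 8) = -6
g (Dana): max(5, -20, 0, -9) = 5
Gamma (Eve): min(3, -2, 5) = -2
start (Dana): max(3, -6, -2) = 3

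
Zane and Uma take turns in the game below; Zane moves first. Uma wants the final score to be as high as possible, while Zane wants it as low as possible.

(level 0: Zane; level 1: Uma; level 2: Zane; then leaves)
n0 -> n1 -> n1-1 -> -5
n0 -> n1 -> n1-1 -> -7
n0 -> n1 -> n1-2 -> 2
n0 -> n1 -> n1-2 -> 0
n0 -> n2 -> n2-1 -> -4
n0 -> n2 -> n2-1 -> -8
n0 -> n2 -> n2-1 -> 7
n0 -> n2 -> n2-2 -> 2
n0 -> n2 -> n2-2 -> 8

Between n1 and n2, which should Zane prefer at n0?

n1-1 (Zane): min(-5, -7) = -7
n1-2 (Zane): min(2, 0) = 0
n1 (Uma): max(-7, 0) = 0
n2-1 (Zane): min(-4, -8, 7) = -8
n2-2 (Zane): min(2, 8) = 2
n2 (Uma): max(-8, 2) = 2
Zane prefers the lower value; n1=0, n2=2. n1 is better since 0 < 2.

n1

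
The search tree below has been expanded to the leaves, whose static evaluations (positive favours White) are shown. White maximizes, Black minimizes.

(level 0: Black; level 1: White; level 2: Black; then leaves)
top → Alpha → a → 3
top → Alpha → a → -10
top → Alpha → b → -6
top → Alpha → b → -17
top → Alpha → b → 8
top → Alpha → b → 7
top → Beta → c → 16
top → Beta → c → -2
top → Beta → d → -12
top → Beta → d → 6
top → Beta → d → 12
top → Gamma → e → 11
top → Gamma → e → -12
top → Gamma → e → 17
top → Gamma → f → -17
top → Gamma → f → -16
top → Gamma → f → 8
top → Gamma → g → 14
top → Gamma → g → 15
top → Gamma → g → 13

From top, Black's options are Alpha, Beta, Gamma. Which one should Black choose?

a (Black): min(3, -10) = -10
b (Black): min(-6, -17, 8, 7) = -17
Alpha (White): max(-10, -17) = -10
c (Black): min(16, -2) = -2
d (Black): min(-12, 6, 12) = -12
Beta (White): max(-2, -12) = -2
e (Black): min(11, -12, 17) = -12
f (Black): min(-17, -16, 8) = -17
g (Black): min(14, 15, 13) = 13
Gamma (White): max(-12, -17, 13) = 13
top (Black): min(-10, -2, 13) = -10
Black at top wants the lowest of {Alpha=-10, Beta=-2, Gamma=13}, so chooses Alpha.

Alpha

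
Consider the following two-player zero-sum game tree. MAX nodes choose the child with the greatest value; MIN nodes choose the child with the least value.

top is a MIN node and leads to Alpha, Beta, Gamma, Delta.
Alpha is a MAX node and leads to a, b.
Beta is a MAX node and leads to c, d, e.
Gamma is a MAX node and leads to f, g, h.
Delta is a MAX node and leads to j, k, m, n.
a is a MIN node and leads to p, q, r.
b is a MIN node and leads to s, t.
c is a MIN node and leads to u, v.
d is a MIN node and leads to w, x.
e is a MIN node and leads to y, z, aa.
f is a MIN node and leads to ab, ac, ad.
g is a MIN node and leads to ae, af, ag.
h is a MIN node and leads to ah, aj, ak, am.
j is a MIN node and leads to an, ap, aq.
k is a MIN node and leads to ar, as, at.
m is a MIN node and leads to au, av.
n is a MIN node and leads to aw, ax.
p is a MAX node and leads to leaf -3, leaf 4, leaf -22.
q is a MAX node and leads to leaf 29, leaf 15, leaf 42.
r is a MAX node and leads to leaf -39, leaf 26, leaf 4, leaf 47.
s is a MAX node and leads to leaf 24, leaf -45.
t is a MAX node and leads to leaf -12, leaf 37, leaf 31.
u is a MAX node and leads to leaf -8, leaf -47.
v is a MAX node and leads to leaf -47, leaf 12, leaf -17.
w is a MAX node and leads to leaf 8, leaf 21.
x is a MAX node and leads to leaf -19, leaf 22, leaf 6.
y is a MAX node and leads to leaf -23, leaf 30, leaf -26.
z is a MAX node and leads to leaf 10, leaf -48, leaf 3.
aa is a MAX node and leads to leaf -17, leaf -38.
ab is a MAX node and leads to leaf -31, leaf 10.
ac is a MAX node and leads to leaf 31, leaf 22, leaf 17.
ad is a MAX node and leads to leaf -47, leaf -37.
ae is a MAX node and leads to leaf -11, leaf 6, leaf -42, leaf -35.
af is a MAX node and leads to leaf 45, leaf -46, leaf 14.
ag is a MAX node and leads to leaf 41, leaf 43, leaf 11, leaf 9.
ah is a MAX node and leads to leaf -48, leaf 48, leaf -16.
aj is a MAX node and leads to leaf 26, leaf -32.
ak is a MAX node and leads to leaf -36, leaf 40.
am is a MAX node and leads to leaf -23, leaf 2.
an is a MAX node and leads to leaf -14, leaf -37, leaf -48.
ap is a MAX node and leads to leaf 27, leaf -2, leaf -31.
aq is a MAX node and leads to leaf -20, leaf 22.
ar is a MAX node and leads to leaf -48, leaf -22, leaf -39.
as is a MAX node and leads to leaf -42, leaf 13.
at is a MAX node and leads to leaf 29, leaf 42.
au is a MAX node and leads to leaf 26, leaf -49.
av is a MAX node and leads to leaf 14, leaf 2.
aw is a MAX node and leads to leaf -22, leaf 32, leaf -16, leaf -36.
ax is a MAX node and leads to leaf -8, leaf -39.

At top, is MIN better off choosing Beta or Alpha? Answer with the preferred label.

u (MAX): max(-8, -47) = -8
v (MAX): max(-47, 12, -17) = 12
c (MIN): min(-8, 12) = -8
w (MAX): max(8, 21) = 21
x (MAX): max(-19, 22, 6) = 22
d (MIN): min(21, 22) = 21
y (MAX): max(-23, 30, -26) = 30
z (MAX): max(10, -48, 3) = 10
aa (MAX): max(-17, -38) = -17
e (MIN): min(30, 10, -17) = -17
Beta (MAX): max(-8, 21, -17) = 21
p (MAX): max(-3, 4, -22) = 4
q (MAX): max(29, 15, 42) = 42
r (MAX): max(-39, 26, 4, 47) = 47
a (MIN): min(4, 42, 47) = 4
s (MAX): max(24, -45) = 24
t (MAX): max(-12, 37, 31) = 37
b (MIN): min(24, 37) = 24
Alpha (MAX): max(4, 24) = 24
MIN prefers the lower value; Beta=21, Alpha=24. Beta is better since 21 < 24.

Beta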